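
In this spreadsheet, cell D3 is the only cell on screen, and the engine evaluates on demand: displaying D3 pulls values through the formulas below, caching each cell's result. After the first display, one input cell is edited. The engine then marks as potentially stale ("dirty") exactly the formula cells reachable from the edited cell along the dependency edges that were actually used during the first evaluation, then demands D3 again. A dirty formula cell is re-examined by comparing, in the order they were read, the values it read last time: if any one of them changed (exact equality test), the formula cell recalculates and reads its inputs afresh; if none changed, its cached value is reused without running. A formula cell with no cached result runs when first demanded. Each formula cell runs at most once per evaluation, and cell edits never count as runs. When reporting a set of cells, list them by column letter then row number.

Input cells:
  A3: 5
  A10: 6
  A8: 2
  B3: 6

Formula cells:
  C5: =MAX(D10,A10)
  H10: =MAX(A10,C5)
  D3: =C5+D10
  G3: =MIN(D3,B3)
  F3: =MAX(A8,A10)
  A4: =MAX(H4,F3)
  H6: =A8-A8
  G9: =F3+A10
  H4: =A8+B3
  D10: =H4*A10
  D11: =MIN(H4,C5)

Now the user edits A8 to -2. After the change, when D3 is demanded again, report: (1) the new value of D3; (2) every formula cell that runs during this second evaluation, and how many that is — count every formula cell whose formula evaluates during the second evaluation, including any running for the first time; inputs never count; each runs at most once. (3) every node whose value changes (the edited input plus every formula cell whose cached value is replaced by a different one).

Initial pass — values computed on the first demand:
  H4 = 2 + 6 = 8
  D10 = 8 * 6 = 48
  C5 = MAX(48, 6) = 48
  D3 = 48 + 48 = 96

Second demand — change propagation:
  H4: re-runs because A8 2->-2; new result 4.
  D10: re-runs because H4 8->4; new result 24.
  C5: re-runs because D10 48->24; new result 24.
  D3: re-runs because C5 48->24; D10 48->24; new result 48.

D3 now evaluates to 48.
Run set: C5, D3, D10, H4 (4 run).
Changed values: A8, C5, D3, D10, H4.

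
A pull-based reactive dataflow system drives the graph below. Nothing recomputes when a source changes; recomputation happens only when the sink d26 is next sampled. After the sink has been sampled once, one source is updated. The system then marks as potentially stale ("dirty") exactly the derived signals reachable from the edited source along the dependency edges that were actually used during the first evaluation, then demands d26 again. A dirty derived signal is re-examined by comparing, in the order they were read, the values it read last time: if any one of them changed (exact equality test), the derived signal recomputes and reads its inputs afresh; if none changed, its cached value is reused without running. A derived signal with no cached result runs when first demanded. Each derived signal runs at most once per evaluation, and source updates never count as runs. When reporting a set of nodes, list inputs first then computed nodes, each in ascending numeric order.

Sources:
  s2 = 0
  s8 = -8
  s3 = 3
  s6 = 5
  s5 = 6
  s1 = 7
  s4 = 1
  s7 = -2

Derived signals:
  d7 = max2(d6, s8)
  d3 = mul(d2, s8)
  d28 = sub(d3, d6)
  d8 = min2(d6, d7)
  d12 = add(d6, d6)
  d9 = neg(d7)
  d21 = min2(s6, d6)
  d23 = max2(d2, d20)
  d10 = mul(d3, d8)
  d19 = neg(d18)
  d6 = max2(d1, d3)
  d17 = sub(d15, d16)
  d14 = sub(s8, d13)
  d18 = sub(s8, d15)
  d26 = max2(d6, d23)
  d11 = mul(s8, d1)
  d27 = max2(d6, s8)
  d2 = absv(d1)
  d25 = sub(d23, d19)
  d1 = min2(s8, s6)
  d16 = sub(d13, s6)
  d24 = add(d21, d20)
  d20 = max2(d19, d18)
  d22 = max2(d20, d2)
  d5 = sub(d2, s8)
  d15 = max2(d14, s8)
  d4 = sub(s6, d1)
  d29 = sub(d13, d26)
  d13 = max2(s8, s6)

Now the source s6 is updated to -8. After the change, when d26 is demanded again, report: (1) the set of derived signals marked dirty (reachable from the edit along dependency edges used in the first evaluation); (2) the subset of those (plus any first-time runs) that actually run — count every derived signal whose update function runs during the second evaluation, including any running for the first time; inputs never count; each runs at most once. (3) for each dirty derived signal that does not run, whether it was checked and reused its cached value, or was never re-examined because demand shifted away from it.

First evaluation (everything demanded from the output):
  d1 = min2(-8, 5) = -8
  d2 = absv(-8) = 8
  d3 = mul(8, -8) = -64
  d6 = max2(-8, -64) = -8
  d13 = max2(-8, 5) = 5
  d14 = sub(-8, 5) = -13
  d15 = max2(-13, -8) = -8
  d18 = sub(-8, -8) = 0
  d19 = neg(0) = 0
  d20 = max2(0, 0) = 0
  d23 = max2(8, 0) = 8
  d26 = max2(-8, 8) = 8

Propagation after the edit:
  d1: runs — s6 5->-8; result -8 (same value as before).
  d2: checked — values it read are unchanged (d1 unchanged); reused cached 8 without running.
  d3: checked — values it read are unchanged (d2 unchanged, s8 unchanged); reused cached -64 without running.
  d6: checked — values it read are unchanged (d1 unchanged, d3 unchanged); reused cached -8 without running.
  d13: runs — s6 5->-8; result -8.
  d14: runs — d13 5->-8; result 0.
  d15: runs — d14 -13->0; result 0.
  d18: runs — d15 -8->0; result -8.
  d19: runs — d18 0->-8; result 8.
  d20: runs — d19 0->8; d18 0->-8; result 8.
  d23: runs — d20 0->8; result 8 (same value as before).
  d26: checked — values it read are unchanged (d6 unchanged, d23 unchanged); reused cached 8 without running.

Key observation: the cutoff stops propagation at d2 — its inputs' values are unchanged, so it reuses its cache.

Marked dirty: d1, d2, d3, d6, d13, d14, d15, d18, d19, d20, d23, d26.
Derived signals that run: d1, d13, d14, d15, d18, d19, d20, d23 — 8 in total.
Checked but reused from cache: d2, d3, d6, d26.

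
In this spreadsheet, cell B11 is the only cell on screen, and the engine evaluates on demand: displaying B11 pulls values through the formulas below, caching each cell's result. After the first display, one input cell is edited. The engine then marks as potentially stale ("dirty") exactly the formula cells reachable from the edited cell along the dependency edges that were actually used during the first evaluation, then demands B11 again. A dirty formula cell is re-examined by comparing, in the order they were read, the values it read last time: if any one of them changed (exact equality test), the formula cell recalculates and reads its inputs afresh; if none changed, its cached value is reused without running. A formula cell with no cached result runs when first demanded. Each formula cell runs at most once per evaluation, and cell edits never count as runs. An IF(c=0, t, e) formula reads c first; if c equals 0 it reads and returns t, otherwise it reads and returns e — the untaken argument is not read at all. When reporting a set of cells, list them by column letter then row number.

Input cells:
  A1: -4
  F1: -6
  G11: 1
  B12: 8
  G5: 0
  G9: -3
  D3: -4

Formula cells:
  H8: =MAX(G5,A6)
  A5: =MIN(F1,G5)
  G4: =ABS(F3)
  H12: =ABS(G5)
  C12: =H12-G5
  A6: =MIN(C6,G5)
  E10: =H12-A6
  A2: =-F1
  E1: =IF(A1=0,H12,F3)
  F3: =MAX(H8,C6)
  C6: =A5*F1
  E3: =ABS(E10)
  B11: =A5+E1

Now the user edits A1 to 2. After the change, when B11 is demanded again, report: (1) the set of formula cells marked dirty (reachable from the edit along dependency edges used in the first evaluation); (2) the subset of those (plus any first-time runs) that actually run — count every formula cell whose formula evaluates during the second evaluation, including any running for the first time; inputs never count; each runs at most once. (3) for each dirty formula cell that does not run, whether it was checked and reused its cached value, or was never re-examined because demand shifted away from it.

Initial pass — values computed on the first demand:
  A5 = MIN(-6, 0) = -6
  C6 = -6 * -6 = 36
  A6 = MIN(36, 0) = 0
  H8 = MAX(0, 0) = 0
  F3 = MAX(0, 36) = 36
  E1 = IF(A1=0: A1=-4 -> else branch F3) = 36
  B11 = -6 + 36 = 30

Second demand — change propagation:
  E1: re-runs because A1 -4->2; new result 36 (unchanged).
  B11: re-examined; everything it read last time is the same (A5 unchanged, E1 unchanged) — cache 30 kept, no run.

The important point: E1 recomputes to an identical value, and the output ends up unchanged.

Dirty set: B11, E1.
Run set: E1 (1 run).
Re-examined without running (cache reused): B11.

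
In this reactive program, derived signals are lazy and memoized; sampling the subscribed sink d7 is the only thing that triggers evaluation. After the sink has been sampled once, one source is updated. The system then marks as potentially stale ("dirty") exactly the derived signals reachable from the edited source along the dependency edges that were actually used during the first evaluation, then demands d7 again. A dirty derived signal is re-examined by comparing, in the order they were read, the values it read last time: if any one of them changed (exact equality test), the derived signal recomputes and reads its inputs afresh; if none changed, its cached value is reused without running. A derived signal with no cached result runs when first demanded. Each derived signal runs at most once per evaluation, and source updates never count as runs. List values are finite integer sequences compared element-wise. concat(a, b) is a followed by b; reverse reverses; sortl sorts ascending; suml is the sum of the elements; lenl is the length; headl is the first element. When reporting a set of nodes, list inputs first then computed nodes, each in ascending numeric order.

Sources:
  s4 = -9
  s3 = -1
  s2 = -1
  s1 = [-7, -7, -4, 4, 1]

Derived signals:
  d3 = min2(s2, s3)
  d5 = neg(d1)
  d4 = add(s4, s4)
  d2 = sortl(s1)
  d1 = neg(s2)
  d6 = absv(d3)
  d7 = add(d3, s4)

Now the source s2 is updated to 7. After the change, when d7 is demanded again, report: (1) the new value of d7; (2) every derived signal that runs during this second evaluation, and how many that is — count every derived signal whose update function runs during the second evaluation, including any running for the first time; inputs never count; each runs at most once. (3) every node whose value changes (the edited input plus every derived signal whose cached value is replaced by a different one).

Demanding d7 again yields -10.
1 derived signals run: d3.
The nodes whose values change: s2.
Note the absorption at d3: it re-runs yet its value is the same, leaving the output's value untouched.

First demand of the output computes:
  d3 = min2(-1, -1) = -1
  d7 = add(-1, -9) = -10

After the edit, cleaning proceeds:
  d3: a read changed (s2 -1->7) — executes, giving -1 — identical to its old value.
  d7: dirty, but its reads are unchanged (d3 unchanged, s4 unchanged); cached -10 stands.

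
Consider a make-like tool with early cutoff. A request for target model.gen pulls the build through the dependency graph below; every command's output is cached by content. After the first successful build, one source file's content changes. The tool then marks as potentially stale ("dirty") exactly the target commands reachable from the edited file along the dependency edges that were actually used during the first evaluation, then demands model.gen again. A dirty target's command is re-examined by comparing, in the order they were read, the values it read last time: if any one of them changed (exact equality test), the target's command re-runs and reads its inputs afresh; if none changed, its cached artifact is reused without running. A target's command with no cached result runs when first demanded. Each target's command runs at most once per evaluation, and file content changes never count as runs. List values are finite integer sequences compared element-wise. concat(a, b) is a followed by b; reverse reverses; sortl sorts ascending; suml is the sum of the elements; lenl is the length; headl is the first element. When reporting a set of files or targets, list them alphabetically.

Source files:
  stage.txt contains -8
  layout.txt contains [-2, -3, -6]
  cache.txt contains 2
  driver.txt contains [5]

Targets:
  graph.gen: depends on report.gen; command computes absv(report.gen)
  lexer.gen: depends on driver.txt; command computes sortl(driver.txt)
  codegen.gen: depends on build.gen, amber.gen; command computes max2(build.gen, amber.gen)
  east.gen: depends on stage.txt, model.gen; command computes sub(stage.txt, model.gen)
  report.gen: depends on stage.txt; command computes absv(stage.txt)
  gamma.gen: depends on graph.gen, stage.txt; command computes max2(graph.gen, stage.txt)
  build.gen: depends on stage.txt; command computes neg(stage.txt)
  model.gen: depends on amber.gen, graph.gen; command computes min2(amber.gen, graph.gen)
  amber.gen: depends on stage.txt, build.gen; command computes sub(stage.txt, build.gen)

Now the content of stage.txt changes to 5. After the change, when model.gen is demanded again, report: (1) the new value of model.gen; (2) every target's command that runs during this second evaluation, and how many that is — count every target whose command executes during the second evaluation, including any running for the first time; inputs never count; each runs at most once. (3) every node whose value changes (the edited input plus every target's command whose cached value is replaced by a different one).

First demand of the output computes:
  build.gen = neg(-8) = 8
  amber.gen = sub(-8, 8) = -16
  report.gen = absv(-8) = 8
  graph.gen = absv(8) = 8
  model.gen = min2(-16, 8) = -16

After the edit, cleaning proceeds:
  build.gen: a read changed (stage.txt -8->5) — executes, giving -5.
  amber.gen: a read changed (stage.txt -8->5; build.gen 8->-5) — executes, giving 10.
  report.gen: a read changed (stage.txt -8->5) — executes, giving 5.
  graph.gen: a read changed (report.gen 8->5) — executes, giving 5.
  model.gen: a read changed (amber.gen -16->10; graph.gen 8->5) — executes, giving 5.

Demanding model.gen again yields 5.
5 target commands run: amber.gen, build.gen, graph.gen, model.gen, report.gen.
The nodes whose values change: amber.gen, build.gen, graph.gen, model.gen, report.gen, stage.txt.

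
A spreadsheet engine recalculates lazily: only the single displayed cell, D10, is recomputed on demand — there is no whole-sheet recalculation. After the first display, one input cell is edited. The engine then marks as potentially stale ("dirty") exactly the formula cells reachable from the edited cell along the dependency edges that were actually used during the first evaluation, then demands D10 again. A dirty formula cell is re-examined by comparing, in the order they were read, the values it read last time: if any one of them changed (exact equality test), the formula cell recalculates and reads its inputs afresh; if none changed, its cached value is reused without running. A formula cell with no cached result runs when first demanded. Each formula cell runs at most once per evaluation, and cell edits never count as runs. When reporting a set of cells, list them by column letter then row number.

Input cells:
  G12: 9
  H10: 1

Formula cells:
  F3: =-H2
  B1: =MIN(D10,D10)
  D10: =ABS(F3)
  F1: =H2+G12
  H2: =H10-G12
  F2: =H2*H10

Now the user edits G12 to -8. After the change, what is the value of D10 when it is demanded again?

New value of D10: 9.

First evaluation (everything demanded from the output):
  H2 = 1 - 9 = -8
  F3 = -(-8) = 8
  D10 = ABS(8) = 8

Propagation after the edit:
  H2: runs — G12 9->-8; result 9.
  F3: runs — H2 -8->9; result -9.
  D10: runs — F3 8->-9; result 9.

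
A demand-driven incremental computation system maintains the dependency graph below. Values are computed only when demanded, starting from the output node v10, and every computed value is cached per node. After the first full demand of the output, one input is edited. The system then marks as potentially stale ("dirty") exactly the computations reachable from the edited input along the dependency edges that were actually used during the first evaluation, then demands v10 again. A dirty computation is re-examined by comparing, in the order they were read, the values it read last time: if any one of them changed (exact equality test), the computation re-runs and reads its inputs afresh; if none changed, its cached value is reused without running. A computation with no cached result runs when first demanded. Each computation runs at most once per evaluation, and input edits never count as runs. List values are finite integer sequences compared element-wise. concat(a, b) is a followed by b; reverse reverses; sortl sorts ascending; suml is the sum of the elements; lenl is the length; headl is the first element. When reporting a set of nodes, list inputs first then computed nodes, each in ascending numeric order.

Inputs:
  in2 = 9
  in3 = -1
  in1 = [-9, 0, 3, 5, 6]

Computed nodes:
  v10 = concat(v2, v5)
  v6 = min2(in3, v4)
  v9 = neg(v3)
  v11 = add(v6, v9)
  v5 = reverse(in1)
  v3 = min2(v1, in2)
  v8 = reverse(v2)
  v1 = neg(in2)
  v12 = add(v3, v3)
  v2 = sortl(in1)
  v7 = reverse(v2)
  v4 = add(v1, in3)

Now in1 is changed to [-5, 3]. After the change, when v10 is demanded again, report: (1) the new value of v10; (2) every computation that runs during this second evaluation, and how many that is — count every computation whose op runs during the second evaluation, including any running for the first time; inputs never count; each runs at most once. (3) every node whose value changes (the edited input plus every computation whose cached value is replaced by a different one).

First evaluation (everything demanded from the output):
  v2 = sortl([-9, 0, 3, 5, 6]) = [-9, 0, 3, 5, 6]
  v5 = reverse([-9, 0, 3, 5, 6]) = [6, 5, 3, 0, -9]
  v10 = concat([-9, 0, 3, 5, 6], [6, 5, 3, 0, -9]) = [-9, 0, 3, 5, 6, 6, 5, 3, 0, -9]

Propagation after the edit:
  v2: runs — in1 [-9, 0, 3, 5, 6]->[-5, 3]; result [-5, 3].
  v5: runs — in1 [-9, 0, 3, 5, 6]->[-5, 3]; result [3, -5].
  v10: runs — v2 [-9, 0, 3, 5, 6]->[-5, 3]; v5 [6, 5, 3, 0, -9]->[3, -5]; result [-5, 3, 3, -5].

New value of v10: [-5, 3, 3, -5].
Computations that run: v2, v5, v10 — 3 in total.
Values that change: in1, v2, v5, v10.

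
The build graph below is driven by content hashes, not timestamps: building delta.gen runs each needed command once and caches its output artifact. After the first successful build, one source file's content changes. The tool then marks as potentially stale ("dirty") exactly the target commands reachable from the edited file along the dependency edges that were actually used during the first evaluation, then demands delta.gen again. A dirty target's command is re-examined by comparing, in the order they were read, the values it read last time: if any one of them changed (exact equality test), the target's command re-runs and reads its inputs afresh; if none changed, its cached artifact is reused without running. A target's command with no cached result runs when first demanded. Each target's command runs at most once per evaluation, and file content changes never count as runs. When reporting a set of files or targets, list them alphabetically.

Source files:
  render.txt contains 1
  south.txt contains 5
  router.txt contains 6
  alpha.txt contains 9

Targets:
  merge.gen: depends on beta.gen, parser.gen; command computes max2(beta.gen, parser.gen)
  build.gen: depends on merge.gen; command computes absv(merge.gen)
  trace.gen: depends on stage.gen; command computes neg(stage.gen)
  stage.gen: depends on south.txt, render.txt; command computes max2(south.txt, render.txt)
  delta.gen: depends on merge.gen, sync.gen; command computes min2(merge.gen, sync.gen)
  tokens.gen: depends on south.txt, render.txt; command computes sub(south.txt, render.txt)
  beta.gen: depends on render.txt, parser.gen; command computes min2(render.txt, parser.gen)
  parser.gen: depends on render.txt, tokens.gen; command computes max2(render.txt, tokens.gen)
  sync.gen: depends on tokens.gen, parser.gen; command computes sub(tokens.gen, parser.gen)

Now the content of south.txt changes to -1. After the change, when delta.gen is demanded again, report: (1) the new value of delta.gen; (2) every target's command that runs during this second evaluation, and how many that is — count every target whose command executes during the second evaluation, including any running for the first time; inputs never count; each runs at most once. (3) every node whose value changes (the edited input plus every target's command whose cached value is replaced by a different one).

Initial pass — values computed on the first demand:
  tokens.gen = sub(5, 1) = 4
  parser.gen = max2(1, 4) = 4
  beta.gen = min2(1, 4) = 1
  merge.gen = max2(1, 4) = 4
  sync.gen = sub(4, 4) = 0
  delta.gen = min2(4, 0) = 0

Second demand — change propagation:
  tokens.gen: re-runs because south.txt 5->-1; new result -2.
  parser.gen: re-runs because tokens.gen 4->-2; new result 1.
  beta.gen: re-runs because parser.gen 4->1; new result 1 (unchanged).
  merge.gen: re-runs because parser.gen 4->1; new result 1.
  sync.gen: re-runs because tokens.gen 4->-2; parser.gen 4->1; new result -3.
  delta.gen: re-runs because merge.gen 4->1; sync.gen 0->-3; new result -3.

delta.gen now evaluates to -3.
Run set: beta.gen, delta.gen, merge.gen, parser.gen, sync.gen, tokens.gen (6 run).
Changed values: delta.gen, merge.gen, parser.gen, south.txt, sync.gen, tokens.gen.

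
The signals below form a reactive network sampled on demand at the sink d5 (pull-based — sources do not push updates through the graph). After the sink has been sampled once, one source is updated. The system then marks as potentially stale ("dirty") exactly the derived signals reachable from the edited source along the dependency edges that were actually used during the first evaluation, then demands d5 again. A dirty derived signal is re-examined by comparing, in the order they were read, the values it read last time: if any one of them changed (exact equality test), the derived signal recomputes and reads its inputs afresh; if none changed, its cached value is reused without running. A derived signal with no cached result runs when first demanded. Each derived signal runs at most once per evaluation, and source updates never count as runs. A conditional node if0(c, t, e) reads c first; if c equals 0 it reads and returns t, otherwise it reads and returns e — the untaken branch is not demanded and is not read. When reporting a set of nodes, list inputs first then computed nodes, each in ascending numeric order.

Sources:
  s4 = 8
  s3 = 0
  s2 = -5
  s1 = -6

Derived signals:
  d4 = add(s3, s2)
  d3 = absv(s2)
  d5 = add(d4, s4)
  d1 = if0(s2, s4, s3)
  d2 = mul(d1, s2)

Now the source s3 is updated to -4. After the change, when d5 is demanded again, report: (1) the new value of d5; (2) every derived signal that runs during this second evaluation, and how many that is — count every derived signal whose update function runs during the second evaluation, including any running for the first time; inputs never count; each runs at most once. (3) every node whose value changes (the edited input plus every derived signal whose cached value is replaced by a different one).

Initial pass — values computed on the first demand:
  d4 = add(0, -5) = -5
  d5 = add(-5, 8) = 3

Second demand — change propagation:
  d4: re-runs because s3 0->-4; new result -9.
  d5: re-runs because d4 -5->-9; new result -1.

d5 now evaluates to -1.
Run set: d4, d5 (2 run).
Changed values: s3, d4, d5.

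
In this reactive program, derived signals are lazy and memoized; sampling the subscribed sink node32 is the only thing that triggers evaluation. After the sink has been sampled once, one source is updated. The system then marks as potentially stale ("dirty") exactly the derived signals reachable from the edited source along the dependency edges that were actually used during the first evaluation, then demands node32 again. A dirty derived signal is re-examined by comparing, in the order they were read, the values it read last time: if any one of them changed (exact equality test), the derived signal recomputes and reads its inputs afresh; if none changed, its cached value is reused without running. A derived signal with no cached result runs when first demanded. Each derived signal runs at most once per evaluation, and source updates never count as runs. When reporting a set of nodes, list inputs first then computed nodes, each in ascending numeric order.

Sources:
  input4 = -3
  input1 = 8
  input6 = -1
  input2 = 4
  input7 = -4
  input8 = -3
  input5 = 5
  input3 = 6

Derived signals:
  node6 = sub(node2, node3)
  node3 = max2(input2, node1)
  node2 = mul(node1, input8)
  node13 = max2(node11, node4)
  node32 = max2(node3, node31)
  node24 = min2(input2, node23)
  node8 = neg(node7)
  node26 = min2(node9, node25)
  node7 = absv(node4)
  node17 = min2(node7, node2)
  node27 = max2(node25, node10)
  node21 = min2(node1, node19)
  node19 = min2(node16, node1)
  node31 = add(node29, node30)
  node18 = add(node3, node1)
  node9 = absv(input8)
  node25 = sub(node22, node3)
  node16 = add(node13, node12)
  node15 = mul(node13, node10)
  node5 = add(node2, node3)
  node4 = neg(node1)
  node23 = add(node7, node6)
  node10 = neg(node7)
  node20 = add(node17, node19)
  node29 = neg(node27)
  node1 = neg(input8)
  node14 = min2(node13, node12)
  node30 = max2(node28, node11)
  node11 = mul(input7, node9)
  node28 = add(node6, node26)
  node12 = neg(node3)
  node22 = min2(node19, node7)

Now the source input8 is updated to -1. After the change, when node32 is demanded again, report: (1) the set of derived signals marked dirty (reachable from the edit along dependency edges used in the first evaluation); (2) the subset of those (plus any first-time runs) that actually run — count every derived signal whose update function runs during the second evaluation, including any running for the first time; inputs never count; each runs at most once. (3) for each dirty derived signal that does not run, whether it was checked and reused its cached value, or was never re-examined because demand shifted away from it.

The edit dirties: node1, node2, node3, node4, node6, node7, node9, node10, node11, node12, node13, node16, node19, node22, node25, node26, node27, node28, node29, node30, node31, node32.
21 derived signals run: node1, node2, node3, node4, node6, node7, node9, node10, node11, node13, node16, node19, node22, node25, node26, node27, node28, node29, node30, node31, node32.
Cache hits after checking: node12.
Note where the cutoff bites: node12 is checked, finds nothing changed, and keeps its cache.

First demand of the output computes:
  node1 = neg(-3) = 3
  node2 = mul(3, -3) = -9
  node3 = max2(4, 3) = 4
  node4 = neg(3) = -3
  node6 = sub(-9, 4) = -13
  node7 = absv(-3) = 3
  node9 = absv(-3) = 3
  node10 = neg(3) = -3
  node11 = mul(-4, 3) = -12
  node12 = neg(4) = -4
  node13 = max2(-12, -3) = -3
  node16 = add(-3, -4) = -7
  node19 = min2(-7, 3) = -7
  node22 = min2(-7, 3) = -7
  node25 = sub(-7, 4) = -11
  node26 = min2(3, -11) = -11
  node27 = max2(-11, -3) = -3
  node28 = add(-13, -11) = -24
  node29 = neg(-3) = 3
  node30 = max2(-24, -12) = -12
  node31 = add(3, -12) = -9
  node32 = max2(4, -9) = 4

After the edit, cleaning proceeds:
  node1: a read changed (input8 -3->-1) — executes, giving 1.
  node2: a read changed (node1 3->1; input8 -3->-1) — executes, giving -1.
  node3: a read changed (node1 3->1) — executes, giving 4 — identical to its old value.
  node4: a read changed (node1 3->1) — executes, giving -1.
  node6: a read changed (node2 -9->-1) — executes, giving -5.
  node7: a read changed (node4 -3->-1) — executes, giving 1.
  node9: a read changed (input8 -3->-1) — executes, giving 1.
  node10: a read changed (node7 3->1) — executes, giving -1.
  node11: a read changed (node9 3->1) — executes, giving -4.
  node12: dirty, but its reads are unchanged (node3 unchanged); cached -4 stands.
  node13: a read changed (node11 -12->-4; node4 -3->-1) — executes, giving -1.
  node16: a read changed (node13 -3->-1) — executes, giving -5.
  node19: a read changed (node16 -7->-5; node1 3->1) — executes, giving -5.
  node22: a read changed (node19 -7->-5; node7 3->1) — executes, giving -5.
  node25: a read changed (node22 -7->-5) — executes, giving -9.
  node26: a read changed (node9 3->1; node25 -11->-9) — executes, giving -9.
  node27: a read changed (node25 -11->-9; node10 -3->-1) — executes, giving -1.
  node28: a read changed (node6 -13->-5; node26 -11->-9) — executes, giving -14.
  node29: a read changed (node27 -3->-1) — executes, giving 1.
  node30: a read changed (node28 -24->-14; node11 -12->-4) — executes, giving -4.
  node31: a read changed (node29 3->1; node30 -12->-4) — executes, giving -3.
  node32: a read changed (node31 -9->-3) — executes, giving 4 — identical to its old value.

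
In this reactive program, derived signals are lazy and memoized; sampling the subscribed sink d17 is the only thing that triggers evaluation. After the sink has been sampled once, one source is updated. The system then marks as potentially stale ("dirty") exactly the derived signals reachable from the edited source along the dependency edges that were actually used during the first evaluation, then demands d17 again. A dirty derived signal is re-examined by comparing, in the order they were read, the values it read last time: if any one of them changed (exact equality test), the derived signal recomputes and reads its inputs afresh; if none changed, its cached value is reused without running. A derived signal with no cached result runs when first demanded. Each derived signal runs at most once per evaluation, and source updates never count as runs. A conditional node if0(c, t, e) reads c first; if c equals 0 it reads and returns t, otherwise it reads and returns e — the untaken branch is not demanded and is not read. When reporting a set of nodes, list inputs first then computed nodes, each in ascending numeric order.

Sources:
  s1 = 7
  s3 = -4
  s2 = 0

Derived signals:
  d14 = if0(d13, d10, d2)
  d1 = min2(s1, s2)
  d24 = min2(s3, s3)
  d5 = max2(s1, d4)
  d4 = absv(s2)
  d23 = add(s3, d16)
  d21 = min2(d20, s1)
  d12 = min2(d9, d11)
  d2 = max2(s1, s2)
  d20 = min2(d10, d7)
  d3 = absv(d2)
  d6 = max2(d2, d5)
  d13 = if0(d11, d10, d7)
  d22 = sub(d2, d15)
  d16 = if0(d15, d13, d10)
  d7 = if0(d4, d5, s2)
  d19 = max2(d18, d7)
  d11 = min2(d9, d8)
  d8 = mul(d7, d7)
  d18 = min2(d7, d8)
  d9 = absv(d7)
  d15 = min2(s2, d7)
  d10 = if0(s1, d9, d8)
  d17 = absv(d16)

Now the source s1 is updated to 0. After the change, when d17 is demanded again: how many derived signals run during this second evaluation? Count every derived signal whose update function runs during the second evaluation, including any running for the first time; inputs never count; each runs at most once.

10 derived signals run: d5, d7, d8, d9, d10, d11, d13, d15, d16, d17.
Note the branch switch — d10 had no cache and runs now for the first time.

First demand of the output computes:
  d4 = absv(0) = 0
  d5 = max2(7, 0) = 7
  d7 = if0(d4=0 -> then branch d5) = 7
  d8 = mul(7, 7) = 49
  d9 = absv(7) = 7
  d11 = min2(7, 49) = 7
  d13 = if0(d11=7 -> else branch d7) = 7
  d15 = min2(0, 7) = 0
  d16 = if0(d15=0 -> then branch d13) = 7
  d17 = absv(7) = 7

After the edit, cleaning proceeds:
  d5: a read changed (s1 7->0) — executes, giving 0.
  d7: a read changed (d5 7->0) — executes, giving 0.
  d8: a read changed (d7 7->0; d7 7->0) — executes, giving 0.
  d9: a read changed (d7 7->0) — executes, giving 0.
  d10: had never run; runs now, result 0.
  d11: a read changed (d9 7->0; d8 49->0) — executes, giving 0.
  d13: a read changed (d11 7->0; d7 7->0) — executes, giving 0.
  d15: a read changed (d7 7->0) — executes, giving 0 — identical to its old value.
  d16: a read changed (d13 7->0) — executes, giving 0.
  d17: a read changed (d16 7->0) — executes, giving 0.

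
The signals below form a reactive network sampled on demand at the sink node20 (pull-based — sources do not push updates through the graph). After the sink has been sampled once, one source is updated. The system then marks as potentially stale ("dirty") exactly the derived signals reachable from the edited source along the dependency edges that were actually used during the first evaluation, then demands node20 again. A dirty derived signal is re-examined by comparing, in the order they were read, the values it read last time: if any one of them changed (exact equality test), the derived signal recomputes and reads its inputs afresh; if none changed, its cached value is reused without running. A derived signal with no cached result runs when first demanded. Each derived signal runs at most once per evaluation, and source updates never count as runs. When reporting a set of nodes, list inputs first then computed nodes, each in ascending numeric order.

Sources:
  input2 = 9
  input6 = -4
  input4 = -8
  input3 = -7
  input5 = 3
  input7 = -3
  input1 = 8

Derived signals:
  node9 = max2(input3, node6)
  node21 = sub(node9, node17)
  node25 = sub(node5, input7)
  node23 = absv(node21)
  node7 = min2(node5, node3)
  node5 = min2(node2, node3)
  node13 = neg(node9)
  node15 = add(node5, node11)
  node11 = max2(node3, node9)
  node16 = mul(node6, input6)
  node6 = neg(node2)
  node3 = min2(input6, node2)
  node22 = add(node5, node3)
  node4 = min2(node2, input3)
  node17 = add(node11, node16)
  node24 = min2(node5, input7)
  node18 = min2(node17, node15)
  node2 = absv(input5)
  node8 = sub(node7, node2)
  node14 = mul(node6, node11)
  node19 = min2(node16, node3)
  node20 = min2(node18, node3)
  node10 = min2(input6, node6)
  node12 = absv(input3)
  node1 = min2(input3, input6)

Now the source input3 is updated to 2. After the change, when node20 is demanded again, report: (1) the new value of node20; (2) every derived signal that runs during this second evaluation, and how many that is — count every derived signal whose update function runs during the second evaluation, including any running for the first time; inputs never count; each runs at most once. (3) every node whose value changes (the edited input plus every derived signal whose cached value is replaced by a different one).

node20 now evaluates to -4.
Run set: node9, node11, node15, node17, node18, node20 (6 run).
Changed values: input3, node9, node11, node15, node17, node18, node20.

Initial pass — values computed on the first demand:
  node2 = absv(3) = 3
  node3 = min2(-4, 3) = -4
  node5 = min2(3, -4) = -4
  node6 = neg(3) = -3
  node9 = max2(-7, -3) = -3
  node11 = max2(-4, -3) = -3
  node15 = add(-4, -3) = -7
  node16 = mul(-3, -4) = 12
  node17 = add(-3, 12) = 9
  node18 = min2(9, -7) = -7
  node20 = min2(-7, -4) = -7

Second demand — change propagation:
  node9: re-runs because input3 -7->2; new result 2.
  node11: re-runs because node9 -3->2; new result 2.
  node15: re-runs because node11 -3->2; new result -2.
  node17: re-runs because node11 -3->2; new result 14.
  node18: re-runs because node17 9->14; node15 -7->-2; new result -2.
  node20: re-runs because node18 -7->-2; new result -4.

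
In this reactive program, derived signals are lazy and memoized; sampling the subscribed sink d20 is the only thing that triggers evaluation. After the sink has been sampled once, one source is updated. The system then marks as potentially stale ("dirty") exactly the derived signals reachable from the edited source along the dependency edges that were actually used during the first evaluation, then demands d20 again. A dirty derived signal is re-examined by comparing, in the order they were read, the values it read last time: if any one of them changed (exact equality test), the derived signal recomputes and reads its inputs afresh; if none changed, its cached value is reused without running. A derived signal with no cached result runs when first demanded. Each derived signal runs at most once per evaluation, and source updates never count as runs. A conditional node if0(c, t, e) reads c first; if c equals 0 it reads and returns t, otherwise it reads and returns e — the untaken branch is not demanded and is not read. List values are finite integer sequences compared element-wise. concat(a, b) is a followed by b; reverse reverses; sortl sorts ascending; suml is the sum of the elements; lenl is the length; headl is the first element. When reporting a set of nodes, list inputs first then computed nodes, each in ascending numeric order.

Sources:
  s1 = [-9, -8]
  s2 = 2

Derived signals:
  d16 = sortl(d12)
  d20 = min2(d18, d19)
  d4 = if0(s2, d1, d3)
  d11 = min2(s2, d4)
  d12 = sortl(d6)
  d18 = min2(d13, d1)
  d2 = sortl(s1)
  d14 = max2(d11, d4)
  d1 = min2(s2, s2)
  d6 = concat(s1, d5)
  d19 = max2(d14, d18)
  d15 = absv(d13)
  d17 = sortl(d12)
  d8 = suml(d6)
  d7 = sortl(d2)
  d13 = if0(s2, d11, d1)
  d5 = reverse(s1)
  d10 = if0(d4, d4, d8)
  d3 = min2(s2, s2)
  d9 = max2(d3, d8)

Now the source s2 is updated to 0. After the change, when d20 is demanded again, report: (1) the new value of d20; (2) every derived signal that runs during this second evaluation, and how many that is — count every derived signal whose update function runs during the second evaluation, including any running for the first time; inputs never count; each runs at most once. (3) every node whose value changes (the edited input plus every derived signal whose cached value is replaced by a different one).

First demand of the output computes:
  d1 = min2(2, 2) = 2
  d3 = min2(2, 2) = 2
  d4 = if0(s2=2 -> else branch d3) = 2
  d11 = min2(2, 2) = 2
  d13 = if0(s2=2 -> else branch d1) = 2
  d14 = max2(2, 2) = 2
  d18 = min2(2, 2) = 2
  d19 = max2(2, 2) = 2
  d20 = min2(2, 2) = 2

After the edit, cleaning proceeds:
  d1: a read changed (s2 2->0; s2 2->0) — executes, giving 0.
  d3: stays stale; no demand reaches it after the flip.
  d4: a read changed (s2 2->0) — executes, giving 0.
  d11: a read changed (s2 2->0; d4 2->0) — executes, giving 0.
  d13: a read changed (s2 2->0; d1 2->0) — executes, giving 0.
  d14: a read changed (d11 2->0; d4 2->0) — executes, giving 0.
  d18: a read changed (d13 2->0; d1 2->0) — executes, giving 0.
  d19: a read changed (d14 2->0; d18 2->0) — executes, giving 0.
  d20: a read changed (d18 2->0; d19 2->0) — executes, giving 0.

Note the branch switch — demand abandons d3, which is never re-examined.

Demanding d20 again yields 0.
8 derived signals run: d1, d4, d11, d13, d14, d18, d19, d20.
The nodes whose values change: s2, d1, d4, d11, d13, d14, d18, d19, d20.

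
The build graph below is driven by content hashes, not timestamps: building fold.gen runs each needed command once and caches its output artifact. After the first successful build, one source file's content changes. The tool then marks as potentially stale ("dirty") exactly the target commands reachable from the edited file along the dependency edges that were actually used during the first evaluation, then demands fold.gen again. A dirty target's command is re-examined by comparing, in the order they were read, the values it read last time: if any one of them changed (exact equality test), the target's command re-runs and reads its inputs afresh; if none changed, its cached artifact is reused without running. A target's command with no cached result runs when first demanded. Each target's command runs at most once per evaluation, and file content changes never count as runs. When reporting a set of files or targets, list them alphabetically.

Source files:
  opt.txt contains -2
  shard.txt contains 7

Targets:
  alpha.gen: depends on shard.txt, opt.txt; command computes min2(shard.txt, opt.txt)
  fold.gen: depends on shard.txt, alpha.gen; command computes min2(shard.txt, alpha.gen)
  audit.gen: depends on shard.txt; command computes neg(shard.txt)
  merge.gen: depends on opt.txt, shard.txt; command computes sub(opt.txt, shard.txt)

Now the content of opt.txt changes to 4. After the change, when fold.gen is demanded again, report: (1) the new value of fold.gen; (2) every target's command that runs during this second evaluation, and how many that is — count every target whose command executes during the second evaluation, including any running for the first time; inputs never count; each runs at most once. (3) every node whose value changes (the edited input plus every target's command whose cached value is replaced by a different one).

fold.gen now evaluates to 4.
Run set: alpha.gen, fold.gen (2 run).
Changed values: alpha.gen, fold.gen, opt.txt.

Initial pass — values computed on the first demand:
  alpha.gen = min2(7, -2) = -2
  fold.gen = min2(7, -2) = -2

Second demand — change propagation:
  alpha.gen: re-runs because opt.txt -2->4; new result 4.
  fold.gen: re-runs because alpha.gen -2->4; new result 4.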